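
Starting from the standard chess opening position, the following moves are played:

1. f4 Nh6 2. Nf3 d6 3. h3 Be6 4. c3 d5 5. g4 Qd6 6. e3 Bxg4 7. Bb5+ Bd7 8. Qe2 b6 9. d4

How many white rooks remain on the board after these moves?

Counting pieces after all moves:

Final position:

  a b c d e f g h
  ─────────────────
8│♜ ♞ · · ♚ ♝ · ♜│8
7│♟ · ♟ ♝ ♟ ♟ ♟ ♟│7
6│· ♟ · ♛ · · · ♞│6
5│· ♗ · ♟ · · · ·│5
4│· · · ♙ · ♙ · ·│4
3│· · ♙ · ♙ ♘ · ♙│3
2│♙ ♙ · · ♕ · · ·│2
1│♖ ♘ ♗ · ♔ · · ♖│1
  ─────────────────
  a b c d e f g h


2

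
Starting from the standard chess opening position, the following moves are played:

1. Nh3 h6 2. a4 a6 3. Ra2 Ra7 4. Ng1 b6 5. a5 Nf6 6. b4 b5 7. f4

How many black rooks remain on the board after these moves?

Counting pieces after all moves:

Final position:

  a b c d e f g h
  ─────────────────
8│· ♞ ♝ ♛ ♚ ♝ · ♜│8
7│♜ · ♟ ♟ ♟ ♟ ♟ ·│7
6│♟ · · · · ♞ · ♟│6
5│♙ ♟ · · · · · ·│5
4│· ♙ · · · ♙ · ·│4
3│· · · · · · · ·│3
2│♖ · ♙ ♙ ♙ · ♙ ♙│2
1│· ♘ ♗ ♕ ♔ ♗ ♘ ♖│1
  ─────────────────
  a b c d e f g h


2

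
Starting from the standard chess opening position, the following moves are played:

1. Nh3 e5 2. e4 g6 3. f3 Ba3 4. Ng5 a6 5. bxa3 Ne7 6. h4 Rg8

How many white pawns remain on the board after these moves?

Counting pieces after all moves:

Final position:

  a b c d e f g h
  ─────────────────
8│♜ ♞ ♝ ♛ ♚ · ♜ ·│8
7│· ♟ ♟ ♟ ♞ ♟ · ♟│7
6│♟ · · · · · ♟ ·│6
5│· · · · ♟ · ♘ ·│5
4│· · · · ♙ · · ♙│4
3│♙ · · · · ♙ · ·│3
2│♙ · ♙ ♙ · · ♙ ·│2
1│♖ ♘ ♗ ♕ ♔ ♗ · ♖│1
  ─────────────────
  a b c d e f g h


8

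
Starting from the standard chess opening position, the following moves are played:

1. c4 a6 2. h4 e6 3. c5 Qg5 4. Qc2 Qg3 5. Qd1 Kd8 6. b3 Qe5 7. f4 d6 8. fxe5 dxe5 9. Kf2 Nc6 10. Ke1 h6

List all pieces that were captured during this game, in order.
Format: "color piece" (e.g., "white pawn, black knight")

Tracking captures:
  fxe5: captured black queen
  dxe5: captured white pawn

black queen, white pawn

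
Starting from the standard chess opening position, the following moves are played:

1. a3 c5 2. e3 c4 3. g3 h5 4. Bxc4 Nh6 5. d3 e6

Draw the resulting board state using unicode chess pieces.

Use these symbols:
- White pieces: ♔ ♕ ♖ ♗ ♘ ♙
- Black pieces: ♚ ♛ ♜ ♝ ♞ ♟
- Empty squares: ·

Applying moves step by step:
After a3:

♜ ♞ ♝ ♛ ♚ ♝ ♞ ♜
♟ ♟ ♟ ♟ ♟ ♟ ♟ ♟
· · · · · · · ·
· · · · · · · ·
· · · · · · · ·
♙ · · · · · · ·
· ♙ ♙ ♙ ♙ ♙ ♙ ♙
♖ ♘ ♗ ♕ ♔ ♗ ♘ ♖


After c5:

♜ ♞ ♝ ♛ ♚ ♝ ♞ ♜
♟ ♟ · ♟ ♟ ♟ ♟ ♟
· · · · · · · ·
· · ♟ · · · · ·
· · · · · · · ·
♙ · · · · · · ·
· ♙ ♙ ♙ ♙ ♙ ♙ ♙
♖ ♘ ♗ ♕ ♔ ♗ ♘ ♖


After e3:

♜ ♞ ♝ ♛ ♚ ♝ ♞ ♜
♟ ♟ · ♟ ♟ ♟ ♟ ♟
· · · · · · · ·
· · ♟ · · · · ·
· · · · · · · ·
♙ · · · ♙ · · ·
· ♙ ♙ ♙ · ♙ ♙ ♙
♖ ♘ ♗ ♕ ♔ ♗ ♘ ♖


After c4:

♜ ♞ ♝ ♛ ♚ ♝ ♞ ♜
♟ ♟ · ♟ ♟ ♟ ♟ ♟
· · · · · · · ·
· · · · · · · ·
· · ♟ · · · · ·
♙ · · · ♙ · · ·
· ♙ ♙ ♙ · ♙ ♙ ♙
♖ ♘ ♗ ♕ ♔ ♗ ♘ ♖


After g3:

♜ ♞ ♝ ♛ ♚ ♝ ♞ ♜
♟ ♟ · ♟ ♟ ♟ ♟ ♟
· · · · · · · ·
· · · · · · · ·
· · ♟ · · · · ·
♙ · · · ♙ · ♙ ·
· ♙ ♙ ♙ · ♙ · ♙
♖ ♘ ♗ ♕ ♔ ♗ ♘ ♖


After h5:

♜ ♞ ♝ ♛ ♚ ♝ ♞ ♜
♟ ♟ · ♟ ♟ ♟ ♟ ·
· · · · · · · ·
· · · · · · · ♟
· · ♟ · · · · ·
♙ · · · ♙ · ♙ ·
· ♙ ♙ ♙ · ♙ · ♙
♖ ♘ ♗ ♕ ♔ ♗ ♘ ♖


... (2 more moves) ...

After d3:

♜ ♞ ♝ ♛ ♚ ♝ · ♜
♟ ♟ · ♟ ♟ ♟ ♟ ·
· · · · · · · ♞
· · · · · · · ♟
· · ♗ · · · · ·
♙ · · ♙ ♙ · ♙ ·
· ♙ ♙ · · ♙ · ♙
♖ ♘ ♗ ♕ ♔ · ♘ ♖


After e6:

♜ ♞ ♝ ♛ ♚ ♝ · ♜
♟ ♟ · ♟ · ♟ ♟ ·
· · · · ♟ · · ♞
· · · · · · · ♟
· · ♗ · · · · ·
♙ · · ♙ ♙ · ♙ ·
· ♙ ♙ · · ♙ · ♙
♖ ♘ ♗ ♕ ♔ · ♘ ♖



  a b c d e f g h
  ─────────────────
8│♜ ♞ ♝ ♛ ♚ ♝ · ♜│8
7│♟ ♟ · ♟ · ♟ ♟ ·│7
6│· · · · ♟ · · ♞│6
5│· · · · · · · ♟│5
4│· · ♗ · · · · ·│4
3│♙ · · ♙ ♙ · ♙ ·│3
2│· ♙ ♙ · · ♙ · ♙│2
1│♖ ♘ ♗ ♕ ♔ · ♘ ♖│1
  ─────────────────
  a b c d e f g h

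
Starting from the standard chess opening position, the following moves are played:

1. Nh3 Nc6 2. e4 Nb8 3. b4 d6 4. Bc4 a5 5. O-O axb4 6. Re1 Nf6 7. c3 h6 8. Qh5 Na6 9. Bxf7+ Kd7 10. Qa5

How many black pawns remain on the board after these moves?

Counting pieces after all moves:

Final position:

  a b c d e f g h
  ─────────────────
8│♜ · ♝ ♛ · ♝ · ♜│8
7│· ♟ ♟ ♚ ♟ ♗ ♟ ·│7
6│♞ · · ♟ · ♞ · ♟│6
5│♕ · · · · · · ·│5
4│· ♟ · · ♙ · · ·│4
3│· · ♙ · · · · ♘│3
2│♙ · · ♙ · ♙ ♙ ♙│2
1│♖ ♘ ♗ · ♖ · ♔ ·│1
  ─────────────────
  a b c d e f g h


7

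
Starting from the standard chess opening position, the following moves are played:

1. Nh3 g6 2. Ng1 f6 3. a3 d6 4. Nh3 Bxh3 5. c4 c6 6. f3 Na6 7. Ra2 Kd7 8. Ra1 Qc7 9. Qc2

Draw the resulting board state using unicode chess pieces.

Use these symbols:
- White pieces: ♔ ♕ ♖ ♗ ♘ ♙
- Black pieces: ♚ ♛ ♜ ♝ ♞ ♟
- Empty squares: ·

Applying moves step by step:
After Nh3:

♜ ♞ ♝ ♛ ♚ ♝ ♞ ♜
♟ ♟ ♟ ♟ ♟ ♟ ♟ ♟
· · · · · · · ·
· · · · · · · ·
· · · · · · · ·
· · · · · · · ♘
♙ ♙ ♙ ♙ ♙ ♙ ♙ ♙
♖ ♘ ♗ ♕ ♔ ♗ · ♖


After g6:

♜ ♞ ♝ ♛ ♚ ♝ ♞ ♜
♟ ♟ ♟ ♟ ♟ ♟ · ♟
· · · · · · ♟ ·
· · · · · · · ·
· · · · · · · ·
· · · · · · · ♘
♙ ♙ ♙ ♙ ♙ ♙ ♙ ♙
♖ ♘ ♗ ♕ ♔ ♗ · ♖


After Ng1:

♜ ♞ ♝ ♛ ♚ ♝ ♞ ♜
♟ ♟ ♟ ♟ ♟ ♟ · ♟
· · · · · · ♟ ·
· · · · · · · ·
· · · · · · · ·
· · · · · · · ·
♙ ♙ ♙ ♙ ♙ ♙ ♙ ♙
♖ ♘ ♗ ♕ ♔ ♗ ♘ ♖


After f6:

♜ ♞ ♝ ♛ ♚ ♝ ♞ ♜
♟ ♟ ♟ ♟ ♟ · · ♟
· · · · · ♟ ♟ ·
· · · · · · · ·
· · · · · · · ·
· · · · · · · ·
♙ ♙ ♙ ♙ ♙ ♙ ♙ ♙
♖ ♘ ♗ ♕ ♔ ♗ ♘ ♖


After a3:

♜ ♞ ♝ ♛ ♚ ♝ ♞ ♜
♟ ♟ ♟ ♟ ♟ · · ♟
· · · · · ♟ ♟ ·
· · · · · · · ·
· · · · · · · ·
♙ · · · · · · ·
· ♙ ♙ ♙ ♙ ♙ ♙ ♙
♖ ♘ ♗ ♕ ♔ ♗ ♘ ♖


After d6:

♜ ♞ ♝ ♛ ♚ ♝ ♞ ♜
♟ ♟ ♟ · ♟ · · ♟
· · · ♟ · ♟ ♟ ·
· · · · · · · ·
· · · · · · · ·
♙ · · · · · · ·
· ♙ ♙ ♙ ♙ ♙ ♙ ♙
♖ ♘ ♗ ♕ ♔ ♗ ♘ ♖


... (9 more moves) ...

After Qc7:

♜ · · · · ♝ ♞ ♜
♟ ♟ ♛ ♚ ♟ · · ♟
♞ · ♟ ♟ · ♟ ♟ ·
· · · · · · · ·
· · ♙ · · · · ·
♙ · · · · ♙ · ♝
· ♙ · ♙ ♙ · ♙ ♙
♖ ♘ ♗ ♕ ♔ ♗ · ♖


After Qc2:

♜ · · · · ♝ ♞ ♜
♟ ♟ ♛ ♚ ♟ · · ♟
♞ · ♟ ♟ · ♟ ♟ ·
· · · · · · · ·
· · ♙ · · · · ·
♙ · · · · ♙ · ♝
· ♙ ♕ ♙ ♙ · ♙ ♙
♖ ♘ ♗ · ♔ ♗ · ♖



  a b c d e f g h
  ─────────────────
8│♜ · · · · ♝ ♞ ♜│8
7│♟ ♟ ♛ ♚ ♟ · · ♟│7
6│♞ · ♟ ♟ · ♟ ♟ ·│6
5│· · · · · · · ·│5
4│· · ♙ · · · · ·│4
3│♙ · · · · ♙ · ♝│3
2│· ♙ ♕ ♙ ♙ · ♙ ♙│2
1│♖ ♘ ♗ · ♔ ♗ · ♖│1
  ─────────────────
  a b c d e f g h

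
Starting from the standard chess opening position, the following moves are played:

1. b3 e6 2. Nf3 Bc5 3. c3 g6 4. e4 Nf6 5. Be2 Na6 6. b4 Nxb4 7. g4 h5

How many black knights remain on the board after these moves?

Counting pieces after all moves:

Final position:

  a b c d e f g h
  ─────────────────
8│♜ · ♝ ♛ ♚ · · ♜│8
7│♟ ♟ ♟ ♟ · ♟ · ·│7
6│· · · · ♟ ♞ ♟ ·│6
5│· · ♝ · · · · ♟│5
4│· ♞ · · ♙ · ♙ ·│4
3│· · ♙ · · ♘ · ·│3
2│♙ · · ♙ ♗ ♙ · ♙│2
1│♖ ♘ ♗ ♕ ♔ · · ♖│1
  ─────────────────
  a b c d e f g h


2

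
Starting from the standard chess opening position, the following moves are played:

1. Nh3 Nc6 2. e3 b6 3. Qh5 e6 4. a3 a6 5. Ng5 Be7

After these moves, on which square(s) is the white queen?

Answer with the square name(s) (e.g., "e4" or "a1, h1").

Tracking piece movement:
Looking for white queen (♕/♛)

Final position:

  a b c d e f g h
  ─────────────────
8│♜ · ♝ ♛ ♚ · ♞ ♜│8
7│· · ♟ ♟ ♝ ♟ ♟ ♟│7
6│♟ ♟ ♞ · ♟ · · ·│6
5│· · · · · · ♘ ♕│5
4│· · · · · · · ·│4
3│♙ · · · ♙ · · ·│3
2│· ♙ ♙ ♙ · ♙ ♙ ♙│2
1│♖ ♘ ♗ · ♔ ♗ · ♖│1
  ─────────────────
  a b c d e f g h


h5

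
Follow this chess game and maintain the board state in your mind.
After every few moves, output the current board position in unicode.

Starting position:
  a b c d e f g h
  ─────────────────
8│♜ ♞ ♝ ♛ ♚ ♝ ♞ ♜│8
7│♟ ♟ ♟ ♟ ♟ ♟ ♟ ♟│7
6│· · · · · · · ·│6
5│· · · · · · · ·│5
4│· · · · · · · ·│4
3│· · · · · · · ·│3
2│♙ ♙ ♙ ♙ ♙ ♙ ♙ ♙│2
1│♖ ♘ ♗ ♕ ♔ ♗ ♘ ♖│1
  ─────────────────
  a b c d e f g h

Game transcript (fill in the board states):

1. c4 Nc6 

  a b c d e f g h
  ─────────────────
8│♜ · ♝ ♛ ♚ ♝ ♞ ♜│8
7│♟ ♟ ♟ ♟ ♟ ♟ ♟ ♟│7
6│· · ♞ · · · · ·│6
5│· · · · · · · ·│5
4│· · ♙ · · · · ·│4
3│· · · · · · · ·│3
2│♙ ♙ · ♙ ♙ ♙ ♙ ♙│2
1│♖ ♘ ♗ ♕ ♔ ♗ ♘ ♖│1
  ─────────────────
  a b c d e f g h

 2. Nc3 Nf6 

  a b c d e f g h
  ─────────────────
8│♜ · ♝ ♛ ♚ ♝ · ♜│8
7│♟ ♟ ♟ ♟ ♟ ♟ ♟ ♟│7
6│· · ♞ · · ♞ · ·│6
5│· · · · · · · ·│5
4│· · ♙ · · · · ·│4
3│· · ♘ · · · · ·│3
2│♙ ♙ · ♙ ♙ ♙ ♙ ♙│2
1│♖ · ♗ ♕ ♔ ♗ ♘ ♖│1
  ─────────────────
  a b c d e f g h

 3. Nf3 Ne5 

  a b c d e f g h
  ─────────────────
8│♜ · ♝ ♛ ♚ ♝ · ♜│8
7│♟ ♟ ♟ ♟ ♟ ♟ ♟ ♟│7
6│· · · · · ♞ · ·│6
5│· · · · ♞ · · ·│5
4│· · ♙ · · · · ·│4
3│· · ♘ · · ♘ · ·│3
2│♙ ♙ · ♙ ♙ ♙ ♙ ♙│2
1│♖ · ♗ ♕ ♔ ♗ · ♖│1
  ─────────────────
  a b c d e f g h

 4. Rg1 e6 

  a b c d e f g h
  ─────────────────
8│♜ · ♝ ♛ ♚ ♝ · ♜│8
7│♟ ♟ ♟ ♟ · ♟ ♟ ♟│7
6│· · · · ♟ ♞ · ·│6
5│· · · · ♞ · · ·│5
4│· · ♙ · · · · ·│4
3│· · ♘ · · ♘ · ·│3
2│♙ ♙ · ♙ ♙ ♙ ♙ ♙│2
1│♖ · ♗ ♕ ♔ ♗ ♖ ·│1
  ─────────────────
  a b c d e f g h



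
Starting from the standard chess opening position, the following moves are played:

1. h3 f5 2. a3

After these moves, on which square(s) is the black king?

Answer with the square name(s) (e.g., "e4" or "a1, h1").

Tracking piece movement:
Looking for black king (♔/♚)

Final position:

  a b c d e f g h
  ─────────────────
8│♜ ♞ ♝ ♛ ♚ ♝ ♞ ♜│8
7│♟ ♟ ♟ ♟ ♟ · ♟ ♟│7
6│· · · · · · · ·│6
5│· · · · · ♟ · ·│5
4│· · · · · · · ·│4
3│♙ · · · · · · ♙│3
2│· ♙ ♙ ♙ ♙ ♙ ♙ ·│2
1│♖ ♘ ♗ ♕ ♔ ♗ ♘ ♖│1
  ─────────────────
  a b c d e f g h


e8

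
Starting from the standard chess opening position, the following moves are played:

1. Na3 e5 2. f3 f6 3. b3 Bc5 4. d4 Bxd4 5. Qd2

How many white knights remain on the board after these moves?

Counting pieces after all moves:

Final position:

  a b c d e f g h
  ─────────────────
8│♜ ♞ ♝ ♛ ♚ · ♞ ♜│8
7│♟ ♟ ♟ ♟ · · ♟ ♟│7
6│· · · · · ♟ · ·│6
5│· · · · ♟ · · ·│5
4│· · · ♝ · · · ·│4
3│♘ ♙ · · · ♙ · ·│3
2│♙ · ♙ ♕ ♙ · ♙ ♙│2
1│♖ · ♗ · ♔ ♗ ♘ ♖│1
  ─────────────────
  a b c d e f g h


2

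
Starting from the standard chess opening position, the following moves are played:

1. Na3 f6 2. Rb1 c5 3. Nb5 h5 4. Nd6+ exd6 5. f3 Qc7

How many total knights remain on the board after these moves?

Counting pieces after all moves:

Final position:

  a b c d e f g h
  ─────────────────
8│♜ ♞ ♝ · ♚ ♝ ♞ ♜│8
7│♟ ♟ ♛ ♟ · · ♟ ·│7
6│· · · ♟ · ♟ · ·│6
5│· · ♟ · · · · ♟│5
4│· · · · · · · ·│4
3│· · · · · ♙ · ·│3
2│♙ ♙ ♙ ♙ ♙ · ♙ ♙│2
1│· ♖ ♗ ♕ ♔ ♗ ♘ ♖│1
  ─────────────────
  a b c d e f g h


3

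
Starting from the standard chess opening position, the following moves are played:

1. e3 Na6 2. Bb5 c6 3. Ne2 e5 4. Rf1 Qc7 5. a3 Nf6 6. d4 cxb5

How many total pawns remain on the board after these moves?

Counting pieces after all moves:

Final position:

  a b c d e f g h
  ─────────────────
8│♜ · ♝ · ♚ ♝ · ♜│8
7│♟ ♟ ♛ ♟ · ♟ ♟ ♟│7
6│♞ · · · · ♞ · ·│6
5│· ♟ · · ♟ · · ·│5
4│· · · ♙ · · · ·│4
3│♙ · · · ♙ · · ·│3
2│· ♙ ♙ · ♘ ♙ ♙ ♙│2
1│♖ ♘ ♗ ♕ ♔ ♖ · ·│1
  ─────────────────
  a b c d e f g h


16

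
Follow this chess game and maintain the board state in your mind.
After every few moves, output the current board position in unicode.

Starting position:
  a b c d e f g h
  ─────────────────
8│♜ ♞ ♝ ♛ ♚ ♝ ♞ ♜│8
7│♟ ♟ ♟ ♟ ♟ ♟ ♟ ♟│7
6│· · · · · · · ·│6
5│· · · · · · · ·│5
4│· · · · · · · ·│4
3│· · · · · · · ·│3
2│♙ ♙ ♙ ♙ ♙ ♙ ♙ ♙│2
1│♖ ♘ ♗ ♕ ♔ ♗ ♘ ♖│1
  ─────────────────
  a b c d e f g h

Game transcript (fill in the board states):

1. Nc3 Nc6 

  a b c d e f g h
  ─────────────────
8│♜ · ♝ ♛ ♚ ♝ ♞ ♜│8
7│♟ ♟ ♟ ♟ ♟ ♟ ♟ ♟│7
6│· · ♞ · · · · ·│6
5│· · · · · · · ·│5
4│· · · · · · · ·│4
3│· · ♘ · · · · ·│3
2│♙ ♙ ♙ ♙ ♙ ♙ ♙ ♙│2
1│♖ · ♗ ♕ ♔ ♗ ♘ ♖│1
  ─────────────────
  a b c d e f g h

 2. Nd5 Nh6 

  a b c d e f g h
  ─────────────────
8│♜ · ♝ ♛ ♚ ♝ · ♜│8
7│♟ ♟ ♟ ♟ ♟ ♟ ♟ ♟│7
6│· · ♞ · · · · ♞│6
5│· · · ♘ · · · ·│5
4│· · · · · · · ·│4
3│· · · · · · · ·│3
2│♙ ♙ ♙ ♙ ♙ ♙ ♙ ♙│2
1│♖ · ♗ ♕ ♔ ♗ ♘ ♖│1
  ─────────────────
  a b c d e f g h

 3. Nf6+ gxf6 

  a b c d e f g h
  ─────────────────
8│♜ · ♝ ♛ ♚ ♝ · ♜│8
7│♟ ♟ ♟ ♟ ♟ ♟ · ♟│7
6│· · ♞ · · ♟ · ♞│6
5│· · · · · · · ·│5
4│· · · · · · · ·│4
3│· · · · · · · ·│3
2│♙ ♙ ♙ ♙ ♙ ♙ ♙ ♙│2
1│♖ · ♗ ♕ ♔ ♗ ♘ ♖│1
  ─────────────────
  a b c d e f g h

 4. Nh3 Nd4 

  a b c d e f g h
  ─────────────────
8│♜ · ♝ ♛ ♚ ♝ · ♜│8
7│♟ ♟ ♟ ♟ ♟ ♟ · ♟│7
6│· · · · · ♟ · ♞│6
5│· · · · · · · ·│5
4│· · · ♞ · · · ·│4
3│· · · · · · · ♘│3
2│♙ ♙ ♙ ♙ ♙ ♙ ♙ ♙│2
1│♖ · ♗ ♕ ♔ ♗ · ♖│1
  ─────────────────
  a b c d e f g h

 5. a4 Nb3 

  a b c d e f g h
  ─────────────────
8│♜ · ♝ ♛ ♚ ♝ · ♜│8
7│♟ ♟ ♟ ♟ ♟ ♟ · ♟│7
6│· · · · · ♟ · ♞│6
5│· · · · · · · ·│5
4│♙ · · · · · · ·│4
3│· ♞ · · · · · ♘│3
2│· ♙ ♙ ♙ ♙ ♙ ♙ ♙│2
1│♖ · ♗ ♕ ♔ ♗ · ♖│1
  ─────────────────
  a b c d e f g h



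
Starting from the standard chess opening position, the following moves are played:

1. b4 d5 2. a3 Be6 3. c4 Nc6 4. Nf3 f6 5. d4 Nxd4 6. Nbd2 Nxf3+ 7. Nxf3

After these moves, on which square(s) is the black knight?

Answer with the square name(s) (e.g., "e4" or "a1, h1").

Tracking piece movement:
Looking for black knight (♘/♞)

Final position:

  a b c d e f g h
  ─────────────────
8│♜ · · ♛ ♚ ♝ ♞ ♜│8
7│♟ ♟ ♟ · ♟ · ♟ ♟│7
6│· · · · ♝ ♟ · ·│6
5│· · · ♟ · · · ·│5
4│· ♙ ♙ · · · · ·│4
3│♙ · · · · ♘ · ·│3
2│· · · · ♙ ♙ ♙ ♙│2
1│♖ · ♗ ♕ ♔ ♗ · ♖│1
  ─────────────────
  a b c d e f g h


g8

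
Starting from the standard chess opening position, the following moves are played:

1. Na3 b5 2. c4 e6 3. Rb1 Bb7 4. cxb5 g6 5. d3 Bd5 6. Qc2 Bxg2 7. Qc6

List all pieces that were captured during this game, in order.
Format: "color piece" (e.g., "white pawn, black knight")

Tracking captures:
  cxb5: captured black pawn
  Bxg2: captured white pawn

black pawn, white pawn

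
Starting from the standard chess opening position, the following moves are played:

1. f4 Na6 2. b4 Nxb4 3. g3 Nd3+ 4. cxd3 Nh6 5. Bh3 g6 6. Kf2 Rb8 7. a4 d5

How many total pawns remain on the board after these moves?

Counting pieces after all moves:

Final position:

  a b c d e f g h
  ─────────────────
8│· ♜ ♝ ♛ ♚ ♝ · ♜│8
7│♟ ♟ ♟ · ♟ ♟ · ♟│7
6│· · · · · · ♟ ♞│6
5│· · · ♟ · · · ·│5
4│♙ · · · · ♙ · ·│4
3│· · · ♙ · · ♙ ♗│3
2│· · · ♙ ♙ ♔ · ♙│2
1│♖ ♘ ♗ ♕ · · ♘ ♖│1
  ─────────────────
  a b c d e f g h


15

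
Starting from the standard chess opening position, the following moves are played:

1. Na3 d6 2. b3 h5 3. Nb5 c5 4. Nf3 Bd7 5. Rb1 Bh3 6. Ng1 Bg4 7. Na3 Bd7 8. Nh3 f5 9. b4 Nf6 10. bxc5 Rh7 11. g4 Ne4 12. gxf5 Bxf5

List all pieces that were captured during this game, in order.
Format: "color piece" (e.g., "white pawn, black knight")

Tracking captures:
  bxc5: captured black pawn
  gxf5: captured black pawn
  Bxf5: captured white pawn

black pawn, black pawn, white pawn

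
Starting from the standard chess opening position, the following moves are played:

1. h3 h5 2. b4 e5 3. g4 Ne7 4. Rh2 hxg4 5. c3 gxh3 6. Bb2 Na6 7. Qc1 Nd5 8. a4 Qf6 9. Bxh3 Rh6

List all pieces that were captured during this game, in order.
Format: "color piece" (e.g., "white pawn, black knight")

Tracking captures:
  hxg4: captured white pawn
  gxh3: captured white pawn
  Bxh3: captured black pawn

white pawn, white pawn, black pawn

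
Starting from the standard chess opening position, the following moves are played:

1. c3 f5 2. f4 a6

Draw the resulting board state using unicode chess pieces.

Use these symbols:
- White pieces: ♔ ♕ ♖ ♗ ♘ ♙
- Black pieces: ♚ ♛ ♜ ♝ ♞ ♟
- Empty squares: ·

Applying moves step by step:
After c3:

♜ ♞ ♝ ♛ ♚ ♝ ♞ ♜
♟ ♟ ♟ ♟ ♟ ♟ ♟ ♟
· · · · · · · ·
· · · · · · · ·
· · · · · · · ·
· · ♙ · · · · ·
♙ ♙ · ♙ ♙ ♙ ♙ ♙
♖ ♘ ♗ ♕ ♔ ♗ ♘ ♖


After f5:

♜ ♞ ♝ ♛ ♚ ♝ ♞ ♜
♟ ♟ ♟ ♟ ♟ · ♟ ♟
· · · · · · · ·
· · · · · ♟ · ·
· · · · · · · ·
· · ♙ · · · · ·
♙ ♙ · ♙ ♙ ♙ ♙ ♙
♖ ♘ ♗ ♕ ♔ ♗ ♘ ♖


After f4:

♜ ♞ ♝ ♛ ♚ ♝ ♞ ♜
♟ ♟ ♟ ♟ ♟ · ♟ ♟
· · · · · · · ·
· · · · · ♟ · ·
· · · · · ♙ · ·
· · ♙ · · · · ·
♙ ♙ · ♙ ♙ · ♙ ♙
♖ ♘ ♗ ♕ ♔ ♗ ♘ ♖


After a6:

♜ ♞ ♝ ♛ ♚ ♝ ♞ ♜
· ♟ ♟ ♟ ♟ · ♟ ♟
♟ · · · · · · ·
· · · · · ♟ · ·
· · · · · ♙ · ·
· · ♙ · · · · ·
♙ ♙ · ♙ ♙ · ♙ ♙
♖ ♘ ♗ ♕ ♔ ♗ ♘ ♖



  a b c d e f g h
  ─────────────────
8│♜ ♞ ♝ ♛ ♚ ♝ ♞ ♜│8
7│· ♟ ♟ ♟ ♟ · ♟ ♟│7
6│♟ · · · · · · ·│6
5│· · · · · ♟ · ·│5
4│· · · · · ♙ · ·│4
3│· · ♙ · · · · ·│3
2│♙ ♙ · ♙ ♙ · ♙ ♙│2
1│♖ ♘ ♗ ♕ ♔ ♗ ♘ ♖│1
  ─────────────────
  a b c d e f g h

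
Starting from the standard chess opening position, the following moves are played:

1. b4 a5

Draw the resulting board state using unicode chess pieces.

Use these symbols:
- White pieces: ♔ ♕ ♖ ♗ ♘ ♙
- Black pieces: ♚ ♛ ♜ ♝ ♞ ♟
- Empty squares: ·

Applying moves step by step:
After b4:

♜ ♞ ♝ ♛ ♚ ♝ ♞ ♜
♟ ♟ ♟ ♟ ♟ ♟ ♟ ♟
· · · · · · · ·
· · · · · · · ·
· ♙ · · · · · ·
· · · · · · · ·
♙ · ♙ ♙ ♙ ♙ ♙ ♙
♖ ♘ ♗ ♕ ♔ ♗ ♘ ♖


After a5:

♜ ♞ ♝ ♛ ♚ ♝ ♞ ♜
· ♟ ♟ ♟ ♟ ♟ ♟ ♟
· · · · · · · ·
♟ · · · · · · ·
· ♙ · · · · · ·
· · · · · · · ·
♙ · ♙ ♙ ♙ ♙ ♙ ♙
♖ ♘ ♗ ♕ ♔ ♗ ♘ ♖



  a b c d e f g h
  ─────────────────
8│♜ ♞ ♝ ♛ ♚ ♝ ♞ ♜│8
7│· ♟ ♟ ♟ ♟ ♟ ♟ ♟│7
6│· · · · · · · ·│6
5│♟ · · · · · · ·│5
4│· ♙ · · · · · ·│4
3│· · · · · · · ·│3
2│♙ · ♙ ♙ ♙ ♙ ♙ ♙│2
1│♖ ♘ ♗ ♕ ♔ ♗ ♘ ♖│1
  ─────────────────
  a b c d e f g h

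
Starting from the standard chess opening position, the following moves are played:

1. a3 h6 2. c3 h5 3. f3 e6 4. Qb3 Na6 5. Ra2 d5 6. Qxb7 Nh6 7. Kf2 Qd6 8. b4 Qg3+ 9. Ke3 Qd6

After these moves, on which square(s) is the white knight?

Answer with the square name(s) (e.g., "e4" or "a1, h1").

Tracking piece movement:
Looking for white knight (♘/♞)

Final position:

  a b c d e f g h
  ─────────────────
8│♜ · ♝ · ♚ ♝ · ♜│8
7│♟ ♕ ♟ · · ♟ ♟ ·│7
6│♞ · · ♛ ♟ · · ♞│6
5│· · · ♟ · · · ♟│5
4│· ♙ · · · · · ·│4
3│♙ · ♙ · ♔ ♙ · ·│3
2│♖ · · ♙ ♙ · ♙ ♙│2
1│· ♘ ♗ · · ♗ ♘ ♖│1
  ─────────────────
  a b c d e f g h


b1, g1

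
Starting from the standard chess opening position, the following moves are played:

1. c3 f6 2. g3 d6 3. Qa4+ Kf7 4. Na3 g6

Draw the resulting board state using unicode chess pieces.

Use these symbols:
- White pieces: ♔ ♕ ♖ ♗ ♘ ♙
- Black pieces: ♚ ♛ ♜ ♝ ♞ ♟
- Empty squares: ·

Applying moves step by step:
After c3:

♜ ♞ ♝ ♛ ♚ ♝ ♞ ♜
♟ ♟ ♟ ♟ ♟ ♟ ♟ ♟
· · · · · · · ·
· · · · · · · ·
· · · · · · · ·
· · ♙ · · · · ·
♙ ♙ · ♙ ♙ ♙ ♙ ♙
♖ ♘ ♗ ♕ ♔ ♗ ♘ ♖


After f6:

♜ ♞ ♝ ♛ ♚ ♝ ♞ ♜
♟ ♟ ♟ ♟ ♟ · ♟ ♟
· · · · · ♟ · ·
· · · · · · · ·
· · · · · · · ·
· · ♙ · · · · ·
♙ ♙ · ♙ ♙ ♙ ♙ ♙
♖ ♘ ♗ ♕ ♔ ♗ ♘ ♖


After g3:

♜ ♞ ♝ ♛ ♚ ♝ ♞ ♜
♟ ♟ ♟ ♟ ♟ · ♟ ♟
· · · · · ♟ · ·
· · · · · · · ·
· · · · · · · ·
· · ♙ · · · ♙ ·
♙ ♙ · ♙ ♙ ♙ · ♙
♖ ♘ ♗ ♕ ♔ ♗ ♘ ♖


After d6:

♜ ♞ ♝ ♛ ♚ ♝ ♞ ♜
♟ ♟ ♟ · ♟ · ♟ ♟
· · · ♟ · ♟ · ·
· · · · · · · ·
· · · · · · · ·
· · ♙ · · · ♙ ·
♙ ♙ · ♙ ♙ ♙ · ♙
♖ ♘ ♗ ♕ ♔ ♗ ♘ ♖


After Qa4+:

♜ ♞ ♝ ♛ ♚ ♝ ♞ ♜
♟ ♟ ♟ · ♟ · ♟ ♟
· · · ♟ · ♟ · ·
· · · · · · · ·
♕ · · · · · · ·
· · ♙ · · · ♙ ·
♙ ♙ · ♙ ♙ ♙ · ♙
♖ ♘ ♗ · ♔ ♗ ♘ ♖


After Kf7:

♜ ♞ ♝ ♛ · ♝ ♞ ♜
♟ ♟ ♟ · ♟ ♚ ♟ ♟
· · · ♟ · ♟ · ·
· · · · · · · ·
♕ · · · · · · ·
· · ♙ · · · ♙ ·
♙ ♙ · ♙ ♙ ♙ · ♙
♖ ♘ ♗ · ♔ ♗ ♘ ♖


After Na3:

♜ ♞ ♝ ♛ · ♝ ♞ ♜
♟ ♟ ♟ · ♟ ♚ ♟ ♟
· · · ♟ · ♟ · ·
· · · · · · · ·
♕ · · · · · · ·
♘ · ♙ · · · ♙ ·
♙ ♙ · ♙ ♙ ♙ · ♙
♖ · ♗ · ♔ ♗ ♘ ♖


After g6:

♜ ♞ ♝ ♛ · ♝ ♞ ♜
♟ ♟ ♟ · ♟ ♚ · ♟
· · · ♟ · ♟ ♟ ·
· · · · · · · ·
♕ · · · · · · ·
♘ · ♙ · · · ♙ ·
♙ ♙ · ♙ ♙ ♙ · ♙
♖ · ♗ · ♔ ♗ ♘ ♖



  a b c d e f g h
  ─────────────────
8│♜ ♞ ♝ ♛ · ♝ ♞ ♜│8
7│♟ ♟ ♟ · ♟ ♚ · ♟│7
6│· · · ♟ · ♟ ♟ ·│6
5│· · · · · · · ·│5
4│♕ · · · · · · ·│4
3│♘ · ♙ · · · ♙ ·│3
2│♙ ♙ · ♙ ♙ ♙ · ♙│2
1│♖ · ♗ · ♔ ♗ ♘ ♖│1
  ─────────────────
  a b c d e f g h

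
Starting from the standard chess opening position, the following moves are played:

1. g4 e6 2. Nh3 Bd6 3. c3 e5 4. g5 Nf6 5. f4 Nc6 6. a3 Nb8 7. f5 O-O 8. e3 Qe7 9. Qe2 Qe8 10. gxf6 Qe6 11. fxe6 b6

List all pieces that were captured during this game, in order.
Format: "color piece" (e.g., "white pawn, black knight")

Tracking captures:
  gxf6: captured black knight
  fxe6: captured black queen

black knight, black queen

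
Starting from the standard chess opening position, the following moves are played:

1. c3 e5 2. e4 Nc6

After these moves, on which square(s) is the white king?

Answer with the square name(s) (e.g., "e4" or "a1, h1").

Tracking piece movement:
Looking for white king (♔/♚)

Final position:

  a b c d e f g h
  ─────────────────
8│♜ · ♝ ♛ ♚ ♝ ♞ ♜│8
7│♟ ♟ ♟ ♟ · ♟ ♟ ♟│7
6│· · ♞ · · · · ·│6
5│· · · · ♟ · · ·│5
4│· · · · ♙ · · ·│4
3│· · ♙ · · · · ·│3
2│♙ ♙ · ♙ · ♙ ♙ ♙│2
1│♖ ♘ ♗ ♕ ♔ ♗ ♘ ♖│1
  ─────────────────
  a b c d e f g h


e1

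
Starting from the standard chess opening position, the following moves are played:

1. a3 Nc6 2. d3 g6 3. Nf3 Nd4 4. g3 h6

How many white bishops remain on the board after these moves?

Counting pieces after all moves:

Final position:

  a b c d e f g h
  ─────────────────
8│♜ · ♝ ♛ ♚ ♝ ♞ ♜│8
7│♟ ♟ ♟ ♟ ♟ ♟ · ·│7
6│· · · · · · ♟ ♟│6
5│· · · · · · · ·│5
4│· · · ♞ · · · ·│4
3│♙ · · ♙ · ♘ ♙ ·│3
2│· ♙ ♙ · ♙ ♙ · ♙│2
1│♖ ♘ ♗ ♕ ♔ ♗ · ♖│1
  ─────────────────
  a b c d e f g h


2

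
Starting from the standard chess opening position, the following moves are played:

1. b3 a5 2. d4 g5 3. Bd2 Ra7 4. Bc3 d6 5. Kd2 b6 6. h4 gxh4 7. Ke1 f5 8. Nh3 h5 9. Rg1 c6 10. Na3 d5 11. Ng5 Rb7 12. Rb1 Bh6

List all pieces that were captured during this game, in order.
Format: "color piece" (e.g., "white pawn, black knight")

Tracking captures:
  gxh4: captured white pawn

white pawn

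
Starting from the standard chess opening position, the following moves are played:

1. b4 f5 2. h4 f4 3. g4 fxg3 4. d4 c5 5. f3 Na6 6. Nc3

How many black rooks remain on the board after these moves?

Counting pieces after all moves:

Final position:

  a b c d e f g h
  ─────────────────
8│♜ · ♝ ♛ ♚ ♝ ♞ ♜│8
7│♟ ♟ · ♟ ♟ · ♟ ♟│7
6│♞ · · · · · · ·│6
5│· · ♟ · · · · ·│5
4│· ♙ · ♙ · · · ♙│4
3│· · ♘ · · ♙ ♟ ·│3
2│♙ · ♙ · ♙ · · ·│2
1│♖ · ♗ ♕ ♔ ♗ ♘ ♖│1
  ─────────────────
  a b c d e f g h


2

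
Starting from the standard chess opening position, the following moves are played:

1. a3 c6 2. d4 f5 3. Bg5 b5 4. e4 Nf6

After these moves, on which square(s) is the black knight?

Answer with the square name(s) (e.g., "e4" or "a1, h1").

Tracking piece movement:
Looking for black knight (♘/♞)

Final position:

  a b c d e f g h
  ─────────────────
8│♜ ♞ ♝ ♛ ♚ ♝ · ♜│8
7│♟ · · ♟ ♟ · ♟ ♟│7
6│· · ♟ · · ♞ · ·│6
5│· ♟ · · · ♟ ♗ ·│5
4│· · · ♙ ♙ · · ·│4
3│♙ · · · · · · ·│3
2│· ♙ ♙ · · ♙ ♙ ♙│2
1│♖ ♘ · ♕ ♔ ♗ ♘ ♖│1
  ─────────────────
  a b c d e f g h


b8, f6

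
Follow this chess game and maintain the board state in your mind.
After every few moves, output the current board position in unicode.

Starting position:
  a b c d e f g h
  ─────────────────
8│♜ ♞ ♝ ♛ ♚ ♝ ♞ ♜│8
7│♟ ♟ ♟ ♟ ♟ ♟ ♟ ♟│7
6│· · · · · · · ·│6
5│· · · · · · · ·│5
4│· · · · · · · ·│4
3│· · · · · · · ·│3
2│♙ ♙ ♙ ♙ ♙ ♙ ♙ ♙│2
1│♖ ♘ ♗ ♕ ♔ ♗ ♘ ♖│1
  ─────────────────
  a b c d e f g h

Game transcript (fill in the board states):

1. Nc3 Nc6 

  a b c d e f g h
  ─────────────────
8│♜ · ♝ ♛ ♚ ♝ ♞ ♜│8
7│♟ ♟ ♟ ♟ ♟ ♟ ♟ ♟│7
6│· · ♞ · · · · ·│6
5│· · · · · · · ·│5
4│· · · · · · · ·│4
3│· · ♘ · · · · ·│3
2│♙ ♙ ♙ ♙ ♙ ♙ ♙ ♙│2
1│♖ · ♗ ♕ ♔ ♗ ♘ ♖│1
  ─────────────────
  a b c d e f g h

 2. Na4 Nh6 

  a b c d e f g h
  ─────────────────
8│♜ · ♝ ♛ ♚ ♝ · ♜│8
7│♟ ♟ ♟ ♟ ♟ ♟ ♟ ♟│7
6│· · ♞ · · · · ♞│6
5│· · · · · · · ·│5
4│♘ · · · · · · ·│4
3│· · · · · · · ·│3
2│♙ ♙ ♙ ♙ ♙ ♙ ♙ ♙│2
1│♖ · ♗ ♕ ♔ ♗ ♘ ♖│1
  ─────────────────
  a b c d e f g h

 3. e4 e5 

  a b c d e f g h
  ─────────────────
8│♜ · ♝ ♛ ♚ ♝ · ♜│8
7│♟ ♟ ♟ ♟ · ♟ ♟ ♟│7
6│· · ♞ · · · · ♞│6
5│· · · · ♟ · · ·│5
4│♘ · · · ♙ · · ·│4
3│· · · · · · · ·│3
2│♙ ♙ ♙ ♙ · ♙ ♙ ♙│2
1│♖ · ♗ ♕ ♔ ♗ ♘ ♖│1
  ─────────────────
  a b c d e f g h

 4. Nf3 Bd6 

  a b c d e f g h
  ─────────────────
8│♜ · ♝ ♛ ♚ · · ♜│8
7│♟ ♟ ♟ ♟ · ♟ ♟ ♟│7
6│· · ♞ ♝ · · · ♞│6
5│· · · · ♟ · · ·│5
4│♘ · · · ♙ · · ·│4
3│· · · · · ♘ · ·│3
2│♙ ♙ ♙ ♙ · ♙ ♙ ♙│2
1│♖ · ♗ ♕ ♔ ♗ · ♖│1
  ─────────────────
  a b c d e f g h

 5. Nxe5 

  a b c d e f g h
  ─────────────────
8│♜ · ♝ ♛ ♚ · · ♜│8
7│♟ ♟ ♟ ♟ · ♟ ♟ ♟│7
6│· · ♞ ♝ · · · ♞│6
5│· · · · ♘ · · ·│5
4│♘ · · · ♙ · · ·│4
3│· · · · · · · ·│3
2│♙ ♙ ♙ ♙ · ♙ ♙ ♙│2
1│♖ · ♗ ♕ ♔ ♗ · ♖│1
  ─────────────────
  a b c d e f g h


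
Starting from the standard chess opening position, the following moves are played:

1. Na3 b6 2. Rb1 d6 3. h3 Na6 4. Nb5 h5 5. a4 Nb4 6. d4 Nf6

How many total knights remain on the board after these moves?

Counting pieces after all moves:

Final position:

  a b c d e f g h
  ─────────────────
8│♜ · ♝ ♛ ♚ ♝ · ♜│8
7│♟ · ♟ · ♟ ♟ ♟ ·│7
6│· ♟ · ♟ · ♞ · ·│6
5│· ♘ · · · · · ♟│5
4│♙ ♞ · ♙ · · · ·│4
3│· · · · · · · ♙│3
2│· ♙ ♙ · ♙ ♙ ♙ ·│2
1│· ♖ ♗ ♕ ♔ ♗ ♘ ♖│1
  ─────────────────
  a b c d e f g h


4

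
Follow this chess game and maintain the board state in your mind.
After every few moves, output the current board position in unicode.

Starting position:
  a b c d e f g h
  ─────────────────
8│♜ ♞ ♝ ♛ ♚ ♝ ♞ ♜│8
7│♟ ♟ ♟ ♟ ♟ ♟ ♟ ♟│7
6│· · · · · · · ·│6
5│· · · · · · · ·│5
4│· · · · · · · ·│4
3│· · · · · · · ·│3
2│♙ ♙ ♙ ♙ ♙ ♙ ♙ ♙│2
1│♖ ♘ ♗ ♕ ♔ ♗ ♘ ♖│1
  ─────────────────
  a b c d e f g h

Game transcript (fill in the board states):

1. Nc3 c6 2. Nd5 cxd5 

  a b c d e f g h
  ─────────────────
8│♜ ♞ ♝ ♛ ♚ ♝ ♞ ♜│8
7│♟ ♟ · ♟ ♟ ♟ ♟ ♟│7
6│· · · · · · · ·│6
5│· · · ♟ · · · ·│5
4│· · · · · · · ·│4
3│· · · · · · · ·│3
2│♙ ♙ ♙ ♙ ♙ ♙ ♙ ♙│2
1│♖ · ♗ ♕ ♔ ♗ ♘ ♖│1
  ─────────────────
  a b c d e f g h

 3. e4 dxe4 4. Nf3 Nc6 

  a b c d e f g h
  ─────────────────
8│♜ · ♝ ♛ ♚ ♝ ♞ ♜│8
7│♟ ♟ · ♟ ♟ ♟ ♟ ♟│7
6│· · ♞ · · · · ·│6
5│· · · · · · · ·│5
4│· · · · ♟ · · ·│4
3│· · · · · ♘ · ·│3
2│♙ ♙ ♙ ♙ · ♙ ♙ ♙│2
1│♖ · ♗ ♕ ♔ ♗ · ♖│1
  ─────────────────
  a b c d e f g h

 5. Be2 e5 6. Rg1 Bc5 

  a b c d e f g h
  ─────────────────
8│♜ · ♝ ♛ ♚ · ♞ ♜│8
7│♟ ♟ · ♟ · ♟ ♟ ♟│7
6│· · ♞ · · · · ·│6
5│· · ♝ · ♟ · · ·│5
4│· · · · ♟ · · ·│4
3│· · · · · ♘ · ·│3
2│♙ ♙ ♙ ♙ ♗ ♙ ♙ ♙│2
1│♖ · ♗ ♕ ♔ · ♖ ·│1
  ─────────────────
  a b c d e f g h



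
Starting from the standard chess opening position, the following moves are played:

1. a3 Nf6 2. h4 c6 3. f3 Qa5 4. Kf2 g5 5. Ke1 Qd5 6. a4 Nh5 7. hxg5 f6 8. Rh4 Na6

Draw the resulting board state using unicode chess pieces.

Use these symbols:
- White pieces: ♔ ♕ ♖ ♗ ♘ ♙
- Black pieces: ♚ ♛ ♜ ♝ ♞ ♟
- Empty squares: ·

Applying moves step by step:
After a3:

♜ ♞ ♝ ♛ ♚ ♝ ♞ ♜
♟ ♟ ♟ ♟ ♟ ♟ ♟ ♟
· · · · · · · ·
· · · · · · · ·
· · · · · · · ·
♙ · · · · · · ·
· ♙ ♙ ♙ ♙ ♙ ♙ ♙
♖ ♘ ♗ ♕ ♔ ♗ ♘ ♖


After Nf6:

♜ ♞ ♝ ♛ ♚ ♝ · ♜
♟ ♟ ♟ ♟ ♟ ♟ ♟ ♟
· · · · · ♞ · ·
· · · · · · · ·
· · · · · · · ·
♙ · · · · · · ·
· ♙ ♙ ♙ ♙ ♙ ♙ ♙
♖ ♘ ♗ ♕ ♔ ♗ ♘ ♖


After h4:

♜ ♞ ♝ ♛ ♚ ♝ · ♜
♟ ♟ ♟ ♟ ♟ ♟ ♟ ♟
· · · · · ♞ · ·
· · · · · · · ·
· · · · · · · ♙
♙ · · · · · · ·
· ♙ ♙ ♙ ♙ ♙ ♙ ·
♖ ♘ ♗ ♕ ♔ ♗ ♘ ♖


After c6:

♜ ♞ ♝ ♛ ♚ ♝ · ♜
♟ ♟ · ♟ ♟ ♟ ♟ ♟
· · ♟ · · ♞ · ·
· · · · · · · ·
· · · · · · · ♙
♙ · · · · · · ·
· ♙ ♙ ♙ ♙ ♙ ♙ ·
♖ ♘ ♗ ♕ ♔ ♗ ♘ ♖


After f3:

♜ ♞ ♝ ♛ ♚ ♝ · ♜
♟ ♟ · ♟ ♟ ♟ ♟ ♟
· · ♟ · · ♞ · ·
· · · · · · · ·
· · · · · · · ♙
♙ · · · · ♙ · ·
· ♙ ♙ ♙ ♙ · ♙ ·
♖ ♘ ♗ ♕ ♔ ♗ ♘ ♖


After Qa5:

♜ ♞ ♝ · ♚ ♝ · ♜
♟ ♟ · ♟ ♟ ♟ ♟ ♟
· · ♟ · · ♞ · ·
♛ · · · · · · ·
· · · · · · · ♙
♙ · · · · ♙ · ·
· ♙ ♙ ♙ ♙ · ♙ ·
♖ ♘ ♗ ♕ ♔ ♗ ♘ ♖


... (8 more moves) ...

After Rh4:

♜ ♞ ♝ · ♚ ♝ · ♜
♟ ♟ · ♟ ♟ · · ♟
· · ♟ · · ♟ · ·
· · · ♛ · · ♙ ♞
♙ · · · · · · ♖
· · · · · ♙ · ·
· ♙ ♙ ♙ ♙ · ♙ ·
♖ ♘ ♗ ♕ ♔ ♗ ♘ ·


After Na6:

♜ · ♝ · ♚ ♝ · ♜
♟ ♟ · ♟ ♟ · · ♟
♞ · ♟ · · ♟ · ·
· · · ♛ · · ♙ ♞
♙ · · · · · · ♖
· · · · · ♙ · ·
· ♙ ♙ ♙ ♙ · ♙ ·
♖ ♘ ♗ ♕ ♔ ♗ ♘ ·



  a b c d e f g h
  ─────────────────
8│♜ · ♝ · ♚ ♝ · ♜│8
7│♟ ♟ · ♟ ♟ · · ♟│7
6│♞ · ♟ · · ♟ · ·│6
5│· · · ♛ · · ♙ ♞│5
4│♙ · · · · · · ♖│4
3│· · · · · ♙ · ·│3
2│· ♙ ♙ ♙ ♙ · ♙ ·│2
1│♖ ♘ ♗ ♕ ♔ ♗ ♘ ·│1
  ─────────────────
  a b c d e f g h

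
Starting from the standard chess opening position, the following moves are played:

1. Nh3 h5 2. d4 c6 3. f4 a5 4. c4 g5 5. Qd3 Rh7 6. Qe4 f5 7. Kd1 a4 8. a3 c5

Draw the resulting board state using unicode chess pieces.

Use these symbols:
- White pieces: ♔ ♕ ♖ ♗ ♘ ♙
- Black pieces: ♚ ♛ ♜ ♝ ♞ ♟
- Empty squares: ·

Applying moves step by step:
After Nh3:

♜ ♞ ♝ ♛ ♚ ♝ ♞ ♜
♟ ♟ ♟ ♟ ♟ ♟ ♟ ♟
· · · · · · · ·
· · · · · · · ·
· · · · · · · ·
· · · · · · · ♘
♙ ♙ ♙ ♙ ♙ ♙ ♙ ♙
♖ ♘ ♗ ♕ ♔ ♗ · ♖


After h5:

♜ ♞ ♝ ♛ ♚ ♝ ♞ ♜
♟ ♟ ♟ ♟ ♟ ♟ ♟ ·
· · · · · · · ·
· · · · · · · ♟
· · · · · · · ·
· · · · · · · ♘
♙ ♙ ♙ ♙ ♙ ♙ ♙ ♙
♖ ♘ ♗ ♕ ♔ ♗ · ♖


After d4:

♜ ♞ ♝ ♛ ♚ ♝ ♞ ♜
♟ ♟ ♟ ♟ ♟ ♟ ♟ ·
· · · · · · · ·
· · · · · · · ♟
· · · ♙ · · · ·
· · · · · · · ♘
♙ ♙ ♙ · ♙ ♙ ♙ ♙
♖ ♘ ♗ ♕ ♔ ♗ · ♖


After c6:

♜ ♞ ♝ ♛ ♚ ♝ ♞ ♜
♟ ♟ · ♟ ♟ ♟ ♟ ·
· · ♟ · · · · ·
· · · · · · · ♟
· · · ♙ · · · ·
· · · · · · · ♘
♙ ♙ ♙ · ♙ ♙ ♙ ♙
♖ ♘ ♗ ♕ ♔ ♗ · ♖


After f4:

♜ ♞ ♝ ♛ ♚ ♝ ♞ ♜
♟ ♟ · ♟ ♟ ♟ ♟ ·
· · ♟ · · · · ·
· · · · · · · ♟
· · · ♙ · ♙ · ·
· · · · · · · ♘
♙ ♙ ♙ · ♙ · ♙ ♙
♖ ♘ ♗ ♕ ♔ ♗ · ♖


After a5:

♜ ♞ ♝ ♛ ♚ ♝ ♞ ♜
· ♟ · ♟ ♟ ♟ ♟ ·
· · ♟ · · · · ·
♟ · · · · · · ♟
· · · ♙ · ♙ · ·
· · · · · · · ♘
♙ ♙ ♙ · ♙ · ♙ ♙
♖ ♘ ♗ ♕ ♔ ♗ · ♖


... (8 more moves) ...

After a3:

♜ ♞ ♝ ♛ ♚ ♝ ♞ ·
· ♟ · ♟ ♟ · · ♜
· · ♟ · · · · ·
· · · · · ♟ ♟ ♟
♟ · ♙ ♙ ♕ ♙ · ·
♙ · · · · · · ♘
· ♙ · · ♙ · ♙ ♙
♖ ♘ ♗ ♔ · ♗ · ♖


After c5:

♜ ♞ ♝ ♛ ♚ ♝ ♞ ·
· ♟ · ♟ ♟ · · ♜
· · · · · · · ·
· · ♟ · · ♟ ♟ ♟
♟ · ♙ ♙ ♕ ♙ · ·
♙ · · · · · · ♘
· ♙ · · ♙ · ♙ ♙
♖ ♘ ♗ ♔ · ♗ · ♖



  a b c d e f g h
  ─────────────────
8│♜ ♞ ♝ ♛ ♚ ♝ ♞ ·│8
7│· ♟ · ♟ ♟ · · ♜│7
6│· · · · · · · ·│6
5│· · ♟ · · ♟ ♟ ♟│5
4│♟ · ♙ ♙ ♕ ♙ · ·│4
3│♙ · · · · · · ♘│3
2│· ♙ · · ♙ · ♙ ♙│2
1│♖ ♘ ♗ ♔ · ♗ · ♖│1
  ─────────────────
  a b c d e f g h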